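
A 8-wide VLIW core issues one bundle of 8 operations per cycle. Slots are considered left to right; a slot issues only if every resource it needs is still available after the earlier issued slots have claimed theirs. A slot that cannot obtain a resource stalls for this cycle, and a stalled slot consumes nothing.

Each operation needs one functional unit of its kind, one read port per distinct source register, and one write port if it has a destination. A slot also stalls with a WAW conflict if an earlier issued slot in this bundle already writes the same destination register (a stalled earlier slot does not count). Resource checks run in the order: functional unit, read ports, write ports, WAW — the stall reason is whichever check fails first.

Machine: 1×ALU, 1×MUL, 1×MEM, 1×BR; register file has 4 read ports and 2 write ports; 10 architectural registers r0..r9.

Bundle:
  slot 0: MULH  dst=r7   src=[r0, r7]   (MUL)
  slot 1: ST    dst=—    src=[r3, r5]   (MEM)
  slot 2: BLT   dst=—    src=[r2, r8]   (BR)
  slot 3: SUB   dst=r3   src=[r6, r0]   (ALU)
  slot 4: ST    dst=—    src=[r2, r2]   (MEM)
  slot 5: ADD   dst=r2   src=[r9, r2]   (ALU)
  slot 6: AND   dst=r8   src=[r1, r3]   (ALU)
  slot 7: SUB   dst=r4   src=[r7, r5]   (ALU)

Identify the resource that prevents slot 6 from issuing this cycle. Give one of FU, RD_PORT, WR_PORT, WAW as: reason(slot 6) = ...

reason(slot 6) = RD_PORT

  0. MUL→r7 ⇒ go  {1A/0Mu/1Ld/1B | 2r 1w}
  1. MEM ⇒ go  {1A/0Mu/0Ld/1B | 0r 1w}
  2. BR ⇒ no(RD_PORT)  {1A/0Mu/0Ld/1B | 0r 1w}
  3. ALU→r3 ⇒ no(RD_PORT)  {1A/0Mu/0Ld/1B | 0r 1w}
  4. MEM ⇒ no(FU)  {1A/0Mu/0Ld/1B | 0r 1w}
  5. ALU→r2 ⇒ no(RD_PORT)  {1A/0Mu/0Ld/1B | 0r 1w}
  6. ALU→r8 ⇒ no(RD_PORT)  {1A/0Mu/0Ld/1B | 0r 1w}
  7. ALU→r4 ⇒ no(RD_PORT)  {1A/0Mu/0Ld/1B | 0r 1w}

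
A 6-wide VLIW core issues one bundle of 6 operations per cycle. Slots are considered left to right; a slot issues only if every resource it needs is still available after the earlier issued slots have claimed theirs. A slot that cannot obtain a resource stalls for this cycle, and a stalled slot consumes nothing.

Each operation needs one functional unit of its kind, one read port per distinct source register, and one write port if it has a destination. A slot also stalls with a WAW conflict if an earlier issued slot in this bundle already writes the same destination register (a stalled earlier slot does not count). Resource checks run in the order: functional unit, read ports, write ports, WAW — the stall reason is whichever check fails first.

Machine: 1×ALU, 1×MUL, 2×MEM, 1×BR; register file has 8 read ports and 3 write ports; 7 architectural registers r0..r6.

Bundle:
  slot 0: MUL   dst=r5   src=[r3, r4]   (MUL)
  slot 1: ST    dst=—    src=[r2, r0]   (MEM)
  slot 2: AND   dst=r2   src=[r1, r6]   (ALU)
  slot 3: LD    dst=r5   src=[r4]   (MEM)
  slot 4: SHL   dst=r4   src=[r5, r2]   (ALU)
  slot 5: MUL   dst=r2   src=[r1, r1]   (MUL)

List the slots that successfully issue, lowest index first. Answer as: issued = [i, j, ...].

issued = [0, 1, 2]

[0] MUL needs rd=2 wr=1: ok; after: ALU=1 MUL=0 MEM=2 BR=1, R=6, W=2
[1] MEM needs rd=2 wr=0: ok; after: ALU=1 MUL=0 MEM=1 BR=1, R=4, W=2
[2] ALU needs rd=2 wr=1: ok; after: ALU=0 MUL=0 MEM=1 BR=1, R=2, W=1
[3] MEM needs rd=1 wr=1: WAW; after: ALU=0 MUL=0 MEM=1 BR=1, R=2, W=1
[4] ALU needs rd=2 wr=1: FU; after: ALU=0 MUL=0 MEM=1 BR=1, R=2, W=1
[5] MUL needs rd=1 wr=1: FU; after: ALU=0 MUL=0 MEM=1 BR=1, R=2, W=1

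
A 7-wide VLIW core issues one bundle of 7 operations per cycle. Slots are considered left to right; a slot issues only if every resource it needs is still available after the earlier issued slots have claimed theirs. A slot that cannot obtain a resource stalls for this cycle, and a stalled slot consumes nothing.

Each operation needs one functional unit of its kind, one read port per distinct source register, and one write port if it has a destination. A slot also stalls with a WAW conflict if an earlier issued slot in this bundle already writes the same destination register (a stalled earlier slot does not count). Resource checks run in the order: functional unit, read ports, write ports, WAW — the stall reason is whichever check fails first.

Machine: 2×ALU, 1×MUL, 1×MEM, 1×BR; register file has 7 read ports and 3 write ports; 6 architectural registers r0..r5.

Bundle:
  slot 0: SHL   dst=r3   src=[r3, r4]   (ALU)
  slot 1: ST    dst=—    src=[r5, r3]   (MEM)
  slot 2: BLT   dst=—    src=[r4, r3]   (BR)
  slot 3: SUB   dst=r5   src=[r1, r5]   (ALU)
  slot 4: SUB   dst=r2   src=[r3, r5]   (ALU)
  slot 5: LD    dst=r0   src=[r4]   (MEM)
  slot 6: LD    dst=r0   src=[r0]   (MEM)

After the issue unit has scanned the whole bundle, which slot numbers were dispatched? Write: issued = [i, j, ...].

  0. ALU→r3 ⇒ go  {1A/1Mu/1Ld/1B | 5r 2w}
  1. MEM ⇒ go  {1A/1Mu/0Ld/1B | 3r 2w}
  2. BR ⇒ go  {1A/1Mu/0Ld/0B | 1r 2w}
  3. ALU→r5 ⇒ no(RD_PORT)  {1A/1Mu/0Ld/0B | 1r 2w}
  4. ALU→r2 ⇒ no(RD_PORT)  {1A/1Mu/0Ld/0B | 1r 2w}
  5. MEM→r0 ⇒ no(FU)  {1A/1Mu/0Ld/0B | 1r 2w}
  6. MEM→r0 ⇒ no(FU)  {1A/1Mu/0Ld/0B | 1r 2w}

issued = [0, 1, 2]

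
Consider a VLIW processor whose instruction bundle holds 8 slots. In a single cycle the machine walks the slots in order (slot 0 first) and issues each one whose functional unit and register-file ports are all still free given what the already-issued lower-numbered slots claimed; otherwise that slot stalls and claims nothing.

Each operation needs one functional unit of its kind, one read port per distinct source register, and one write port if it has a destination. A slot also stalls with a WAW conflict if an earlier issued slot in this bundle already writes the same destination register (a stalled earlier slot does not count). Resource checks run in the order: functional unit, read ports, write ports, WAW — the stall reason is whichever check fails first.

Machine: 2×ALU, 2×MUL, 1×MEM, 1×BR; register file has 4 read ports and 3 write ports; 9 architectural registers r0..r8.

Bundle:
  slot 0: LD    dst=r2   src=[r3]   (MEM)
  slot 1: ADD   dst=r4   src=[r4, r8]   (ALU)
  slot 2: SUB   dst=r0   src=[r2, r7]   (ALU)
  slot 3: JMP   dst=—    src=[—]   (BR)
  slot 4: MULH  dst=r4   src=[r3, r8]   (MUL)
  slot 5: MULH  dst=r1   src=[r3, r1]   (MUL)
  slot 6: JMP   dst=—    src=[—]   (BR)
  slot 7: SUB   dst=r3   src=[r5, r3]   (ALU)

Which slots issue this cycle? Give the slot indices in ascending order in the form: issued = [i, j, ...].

[0] MEM needs rd=1 wr=1: ok; after: ALU=2 MUL=2 MEM=0 BR=1, R=3, W=2
[1] ALU needs rd=2 wr=1: ok; after: ALU=1 MUL=2 MEM=0 BR=1, R=1, W=1
[2] ALU needs rd=2 wr=1: RD_PORT; after: ALU=1 MUL=2 MEM=0 BR=1, R=1, W=1
[3] BR needs rd=0 wr=0: ok; after: ALU=1 MUL=2 MEM=0 BR=0, R=1, W=1
[4] MUL needs rd=2 wr=1: RD_PORT; after: ALU=1 MUL=2 MEM=0 BR=0, R=1, W=1
[5] MUL needs rd=2 wr=1: RD_PORT; after: ALU=1 MUL=2 MEM=0 BR=0, R=1, W=1
[6] BR needs rd=0 wr=0: FU; after: ALU=1 MUL=2 MEM=0 BR=0, R=1, W=1
[7] ALU needs rd=2 wr=1: RD_PORT; after: ALU=1 MUL=2 MEM=0 BR=0, R=1, W=1

issued = [0, 1, 3]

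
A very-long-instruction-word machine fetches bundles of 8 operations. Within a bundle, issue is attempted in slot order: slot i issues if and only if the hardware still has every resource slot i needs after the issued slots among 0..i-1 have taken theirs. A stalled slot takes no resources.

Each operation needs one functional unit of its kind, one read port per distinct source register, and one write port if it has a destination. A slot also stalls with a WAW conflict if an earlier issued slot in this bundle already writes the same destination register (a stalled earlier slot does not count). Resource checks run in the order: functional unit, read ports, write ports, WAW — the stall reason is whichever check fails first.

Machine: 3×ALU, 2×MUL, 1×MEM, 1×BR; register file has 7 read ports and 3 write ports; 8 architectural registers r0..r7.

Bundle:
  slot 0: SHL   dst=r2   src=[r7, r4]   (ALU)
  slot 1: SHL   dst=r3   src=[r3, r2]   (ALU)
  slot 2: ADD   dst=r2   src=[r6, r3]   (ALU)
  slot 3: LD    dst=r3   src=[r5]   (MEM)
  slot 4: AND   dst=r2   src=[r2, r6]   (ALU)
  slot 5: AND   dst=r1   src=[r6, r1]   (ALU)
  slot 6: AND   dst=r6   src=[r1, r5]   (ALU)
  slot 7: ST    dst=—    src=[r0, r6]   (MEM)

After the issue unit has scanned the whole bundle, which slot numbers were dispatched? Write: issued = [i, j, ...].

[0] ALU needs rd=2 wr=1: ok; after: ALU=2 MUL=2 MEM=1 BR=1, R=5, W=2
[1] ALU needs rd=2 wr=1: ok; after: ALU=1 MUL=2 MEM=1 BR=1, R=3, W=1
[2] ALU needs rd=2 wr=1: WAW; after: ALU=1 MUL=2 MEM=1 BR=1, R=3, W=1
[3] MEM needs rd=1 wr=1: WAW; after: ALU=1 MUL=2 MEM=1 BR=1, R=3, W=1
[4] ALU needs rd=2 wr=1: WAW; after: ALU=1 MUL=2 MEM=1 BR=1, R=3, W=1
[5] ALU needs rd=2 wr=1: ok; after: ALU=0 MUL=2 MEM=1 BR=1, R=1, W=0
[6] ALU needs rd=2 wr=1: FU; after: ALU=0 MUL=2 MEM=1 BR=1, R=1, W=0
[7] MEM needs rd=2 wr=0: RD_PORT; after: ALU=0 MUL=2 MEM=1 BR=1, R=1, W=0

issued = [0, 1, 5]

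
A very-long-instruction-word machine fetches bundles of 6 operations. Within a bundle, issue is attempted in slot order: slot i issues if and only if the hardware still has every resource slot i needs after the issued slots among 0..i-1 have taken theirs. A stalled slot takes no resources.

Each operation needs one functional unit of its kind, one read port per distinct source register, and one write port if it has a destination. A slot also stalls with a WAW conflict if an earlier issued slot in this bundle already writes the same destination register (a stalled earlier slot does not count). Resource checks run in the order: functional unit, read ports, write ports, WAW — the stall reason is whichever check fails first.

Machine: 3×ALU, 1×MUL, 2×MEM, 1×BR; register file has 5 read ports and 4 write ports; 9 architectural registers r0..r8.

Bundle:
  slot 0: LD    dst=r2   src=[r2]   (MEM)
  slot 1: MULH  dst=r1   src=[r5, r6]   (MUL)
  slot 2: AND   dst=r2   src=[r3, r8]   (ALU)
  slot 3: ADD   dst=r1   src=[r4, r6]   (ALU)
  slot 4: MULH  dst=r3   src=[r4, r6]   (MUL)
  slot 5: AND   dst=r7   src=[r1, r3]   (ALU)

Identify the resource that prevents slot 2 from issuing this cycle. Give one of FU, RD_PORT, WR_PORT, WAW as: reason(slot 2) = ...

[0] MEM needs rd=1 wr=1: ok; after: ALU=3 MUL=1 MEM=1 BR=1, R=4, W=3
[1] MUL needs rd=2 wr=1: ok; after: ALU=3 MUL=0 MEM=1 BR=1, R=2, W=2
[2] ALU needs rd=2 wr=1: WAW; after: ALU=3 MUL=0 MEM=1 BR=1, R=2, W=2
[3] ALU needs rd=2 wr=1: WAW; after: ALU=3 MUL=0 MEM=1 BR=1, R=2, W=2
[4] MUL needs rd=2 wr=1: FU; after: ALU=3 MUL=0 MEM=1 BR=1, R=2, W=2
[5] ALU needs rd=2 wr=1: ok; after: ALU=2 MUL=0 MEM=1 BR=1, R=0, W=1

reason(slot 2) = WAW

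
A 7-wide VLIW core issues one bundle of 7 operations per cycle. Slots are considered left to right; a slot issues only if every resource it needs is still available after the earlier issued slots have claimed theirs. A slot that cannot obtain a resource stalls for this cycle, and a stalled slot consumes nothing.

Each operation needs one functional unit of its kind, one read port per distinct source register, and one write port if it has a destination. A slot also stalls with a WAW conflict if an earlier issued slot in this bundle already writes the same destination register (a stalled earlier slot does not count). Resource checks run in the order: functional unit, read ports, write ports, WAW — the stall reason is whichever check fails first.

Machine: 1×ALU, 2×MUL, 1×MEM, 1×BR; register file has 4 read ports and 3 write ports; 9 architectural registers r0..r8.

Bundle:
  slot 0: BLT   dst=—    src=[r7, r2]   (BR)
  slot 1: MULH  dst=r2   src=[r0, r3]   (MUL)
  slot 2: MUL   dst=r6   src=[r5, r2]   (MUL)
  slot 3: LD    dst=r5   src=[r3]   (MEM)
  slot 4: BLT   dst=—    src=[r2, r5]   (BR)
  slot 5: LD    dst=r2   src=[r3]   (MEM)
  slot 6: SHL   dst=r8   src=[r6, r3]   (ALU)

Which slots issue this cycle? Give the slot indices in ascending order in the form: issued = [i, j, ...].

#0 BR src=r7,r2 dispatched  <A:1 Mu:2 Ld:1 B:0 rd:2 wr:3>
#1 MUL src=r0,r3 dispatched  <A:1 Mu:1 Ld:1 B:0 rd:0 wr:2>
#2 MUL src=r5,r2 held:RD_PORT  <A:1 Mu:1 Ld:1 B:0 rd:0 wr:2>
#3 MEM src=r3 held:RD_PORT  <A:1 Mu:1 Ld:1 B:0 rd:0 wr:2>
#4 BR src=r2,r5 held:FU  <A:1 Mu:1 Ld:1 B:0 rd:0 wr:2>
#5 MEM src=r3 held:RD_PORT  <A:1 Mu:1 Ld:1 B:0 rd:0 wr:2>
#6 ALU src=r6,r3 held:RD_PORT  <A:1 Mu:1 Ld:1 B:0 rd:0 wr:2>

issued = [0, 1]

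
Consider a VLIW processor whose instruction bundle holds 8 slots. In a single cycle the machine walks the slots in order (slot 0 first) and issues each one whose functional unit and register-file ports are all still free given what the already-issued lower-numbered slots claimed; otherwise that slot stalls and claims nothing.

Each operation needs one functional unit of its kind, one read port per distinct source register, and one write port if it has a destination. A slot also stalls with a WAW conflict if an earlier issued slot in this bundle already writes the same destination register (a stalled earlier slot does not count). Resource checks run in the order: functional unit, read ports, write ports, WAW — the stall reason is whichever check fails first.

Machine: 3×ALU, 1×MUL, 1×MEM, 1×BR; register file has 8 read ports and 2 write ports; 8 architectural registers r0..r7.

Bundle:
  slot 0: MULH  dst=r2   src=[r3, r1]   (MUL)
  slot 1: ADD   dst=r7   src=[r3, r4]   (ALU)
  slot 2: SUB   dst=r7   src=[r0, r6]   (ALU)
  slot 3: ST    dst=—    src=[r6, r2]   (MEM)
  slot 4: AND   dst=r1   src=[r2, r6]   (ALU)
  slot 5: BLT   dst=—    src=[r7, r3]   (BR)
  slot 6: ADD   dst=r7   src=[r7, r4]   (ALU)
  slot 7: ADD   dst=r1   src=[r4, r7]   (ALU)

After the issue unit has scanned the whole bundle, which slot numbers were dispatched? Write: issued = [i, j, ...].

(0) want 1×MUL +2rd +1wr — yes → AL3|MU0|ME1|BR1|rd6|wr1
(1) want 1×ALU +2rd +1wr — yes → AL2|MU0|ME1|BR1|rd4|wr0
(2) want 1×ALU +2rd +1wr — WR_PORT → AL2|MU0|ME1|BR1|rd4|wr0
(3) want 1×MEM +2rd +0wr — yes → AL2|MU0|ME0|BR1|rd2|wr0
(4) want 1×ALU +2rd +1wr — WR_PORT → AL2|MU0|ME0|BR1|rd2|wr0
(5) want 1×BR +2rd +0wr — yes → AL2|MU0|ME0|BR0|rd0|wr0
(6) want 1×ALU +2rd +1wr — RD_PORT → AL2|MU0|ME0|BR0|rd0|wr0
(7) want 1×ALU +2rd +1wr — RD_PORT → AL2|MU0|ME0|BR0|rd0|wr0

issued = [0, 1, 3, 5]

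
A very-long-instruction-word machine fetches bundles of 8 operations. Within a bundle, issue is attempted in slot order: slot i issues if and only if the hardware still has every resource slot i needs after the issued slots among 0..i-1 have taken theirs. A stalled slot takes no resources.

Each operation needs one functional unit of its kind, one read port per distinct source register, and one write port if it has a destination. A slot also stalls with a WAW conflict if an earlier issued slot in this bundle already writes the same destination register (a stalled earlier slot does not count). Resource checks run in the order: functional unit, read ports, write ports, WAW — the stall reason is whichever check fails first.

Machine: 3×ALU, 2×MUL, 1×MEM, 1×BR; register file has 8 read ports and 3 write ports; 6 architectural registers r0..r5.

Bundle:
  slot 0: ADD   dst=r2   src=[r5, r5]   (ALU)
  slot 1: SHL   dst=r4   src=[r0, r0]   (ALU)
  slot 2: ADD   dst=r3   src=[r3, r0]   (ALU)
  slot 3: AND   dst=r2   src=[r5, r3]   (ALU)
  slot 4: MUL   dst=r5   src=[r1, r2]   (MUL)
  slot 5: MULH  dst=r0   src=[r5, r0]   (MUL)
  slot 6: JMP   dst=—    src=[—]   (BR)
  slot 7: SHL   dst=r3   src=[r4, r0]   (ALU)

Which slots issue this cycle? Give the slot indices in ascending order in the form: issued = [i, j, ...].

[0] ALU needs rd=1 wr=1: ok; after: ALU=2 MUL=2 MEM=1 BR=1, R=7, W=2
[1] ALU needs rd=1 wr=1: ok; after: ALU=1 MUL=2 MEM=1 BR=1, R=6, W=1
[2] ALU needs rd=2 wr=1: ok; after: ALU=0 MUL=2 MEM=1 BR=1, R=4, W=0
[3] ALU needs rd=2 wr=1: FU; after: ALU=0 MUL=2 MEM=1 BR=1, R=4, W=0
[4] MUL needs rd=2 wr=1: WR_PORT; after: ALU=0 MUL=2 MEM=1 BR=1, R=4, W=0
[5] MUL needs rd=2 wr=1: WR_PORT; after: ALU=0 MUL=2 MEM=1 BR=1, R=4, W=0
[6] BR needs rd=0 wr=0: ok; after: ALU=0 MUL=2 MEM=1 BR=0, R=4, W=0
[7] ALU needs rd=2 wr=1: FU; after: ALU=0 MUL=2 MEM=1 BR=0, R=4, W=0

issued = [0, 1, 2, 6]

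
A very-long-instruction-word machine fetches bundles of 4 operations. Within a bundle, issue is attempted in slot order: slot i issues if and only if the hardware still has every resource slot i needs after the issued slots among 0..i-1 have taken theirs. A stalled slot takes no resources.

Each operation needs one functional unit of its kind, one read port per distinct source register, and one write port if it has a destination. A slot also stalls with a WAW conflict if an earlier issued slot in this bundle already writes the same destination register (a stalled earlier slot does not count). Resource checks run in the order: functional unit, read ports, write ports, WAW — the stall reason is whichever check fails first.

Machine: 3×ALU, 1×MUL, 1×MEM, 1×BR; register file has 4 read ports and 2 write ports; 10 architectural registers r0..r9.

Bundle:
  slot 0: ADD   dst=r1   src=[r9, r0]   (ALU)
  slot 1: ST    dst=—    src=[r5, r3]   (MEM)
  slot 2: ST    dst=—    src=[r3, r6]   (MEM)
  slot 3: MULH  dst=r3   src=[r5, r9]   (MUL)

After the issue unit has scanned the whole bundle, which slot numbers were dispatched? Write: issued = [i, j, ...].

  0. ALU→r1 ⇒ go  {2A/1Mu/1Ld/1B | 2r 1w}
  1. MEM ⇒ go  {2A/1Mu/0Ld/1B | 0r 1w}
  2. MEM ⇒ no(FU)  {2A/1Mu/0Ld/1B | 0r 1w}
  3. MUL→r3 ⇒ no(RD_PORT)  {2A/1Mu/0Ld/1B | 0r 1w}

issued = [0, 1]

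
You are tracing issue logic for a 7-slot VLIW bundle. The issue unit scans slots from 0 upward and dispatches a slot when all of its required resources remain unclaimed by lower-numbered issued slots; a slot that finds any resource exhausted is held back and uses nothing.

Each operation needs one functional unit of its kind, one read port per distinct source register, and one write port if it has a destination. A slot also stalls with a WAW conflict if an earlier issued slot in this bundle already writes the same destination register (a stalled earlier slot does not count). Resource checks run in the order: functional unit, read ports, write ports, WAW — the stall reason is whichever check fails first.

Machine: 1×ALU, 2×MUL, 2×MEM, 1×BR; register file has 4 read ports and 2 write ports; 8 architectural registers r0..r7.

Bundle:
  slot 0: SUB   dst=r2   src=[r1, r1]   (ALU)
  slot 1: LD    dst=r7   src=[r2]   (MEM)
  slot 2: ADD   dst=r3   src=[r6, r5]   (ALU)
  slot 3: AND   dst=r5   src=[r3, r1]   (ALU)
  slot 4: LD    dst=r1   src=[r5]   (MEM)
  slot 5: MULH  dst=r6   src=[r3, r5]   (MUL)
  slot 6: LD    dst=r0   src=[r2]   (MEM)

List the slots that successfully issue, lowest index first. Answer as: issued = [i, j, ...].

issued = [0, 1]

(0) want 1×ALU +1rd +1wr — yes → AL0|MU2|ME2|BR1|rd3|wr1
(1) want 1×MEM +1rd +1wr — yes → AL0|MU2|ME1|BR1|rd2|wr0
(2) want 1×ALU +2rd +1wr — FU → AL0|MU2|ME1|BR1|rd2|wr0
(3) want 1×ALU +2rd +1wr — FU → AL0|MU2|ME1|BR1|rd2|wr0
(4) want 1×MEM +1rd +1wr — WR_PORT → AL0|MU2|ME1|BR1|rd2|wr0
(5) want 1×MUL +2rd +1wr — WR_PORT → AL0|MU2|ME1|BR1|rd2|wr0
(6) want 1×MEM +1rd +1wr — WR_PORT → AL0|MU2|ME1|BR1|rd2|wr0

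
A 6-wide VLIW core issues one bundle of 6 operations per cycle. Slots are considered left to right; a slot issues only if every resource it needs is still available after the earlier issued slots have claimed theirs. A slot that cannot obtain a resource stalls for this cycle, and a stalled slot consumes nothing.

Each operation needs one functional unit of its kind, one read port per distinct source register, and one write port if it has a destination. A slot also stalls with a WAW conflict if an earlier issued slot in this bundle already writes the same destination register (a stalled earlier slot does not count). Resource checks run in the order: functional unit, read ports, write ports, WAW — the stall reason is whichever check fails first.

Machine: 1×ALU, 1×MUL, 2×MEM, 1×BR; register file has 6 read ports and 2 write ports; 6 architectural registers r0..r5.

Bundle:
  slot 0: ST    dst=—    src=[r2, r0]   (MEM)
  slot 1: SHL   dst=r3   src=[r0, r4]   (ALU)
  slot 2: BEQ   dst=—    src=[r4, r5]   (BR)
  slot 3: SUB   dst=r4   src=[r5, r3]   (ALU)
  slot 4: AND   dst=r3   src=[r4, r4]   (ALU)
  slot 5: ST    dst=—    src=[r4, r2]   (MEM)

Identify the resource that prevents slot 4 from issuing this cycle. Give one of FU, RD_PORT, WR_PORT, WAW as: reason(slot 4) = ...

reason(slot 4) = FU

  0. MEM ⇒ go  {1A/1Mu/1Ld/1B | 4r 2w}
  1. ALU→r3 ⇒ go  {0A/1Mu/1Ld/1B | 2r 1w}
  2. BR ⇒ go  {0A/1Mu/1Ld/0B | 0r 1w}
  3. ALU→r4 ⇒ no(FU)  {0A/1Mu/1Ld/0B | 0r 1w}
  4. ALU→r3 ⇒ no(FU)  {0A/1Mu/1Ld/0B | 0r 1w}
  5. MEM ⇒ no(RD_PORT)  {0A/1Mu/1Ld/0B | 0r 1w}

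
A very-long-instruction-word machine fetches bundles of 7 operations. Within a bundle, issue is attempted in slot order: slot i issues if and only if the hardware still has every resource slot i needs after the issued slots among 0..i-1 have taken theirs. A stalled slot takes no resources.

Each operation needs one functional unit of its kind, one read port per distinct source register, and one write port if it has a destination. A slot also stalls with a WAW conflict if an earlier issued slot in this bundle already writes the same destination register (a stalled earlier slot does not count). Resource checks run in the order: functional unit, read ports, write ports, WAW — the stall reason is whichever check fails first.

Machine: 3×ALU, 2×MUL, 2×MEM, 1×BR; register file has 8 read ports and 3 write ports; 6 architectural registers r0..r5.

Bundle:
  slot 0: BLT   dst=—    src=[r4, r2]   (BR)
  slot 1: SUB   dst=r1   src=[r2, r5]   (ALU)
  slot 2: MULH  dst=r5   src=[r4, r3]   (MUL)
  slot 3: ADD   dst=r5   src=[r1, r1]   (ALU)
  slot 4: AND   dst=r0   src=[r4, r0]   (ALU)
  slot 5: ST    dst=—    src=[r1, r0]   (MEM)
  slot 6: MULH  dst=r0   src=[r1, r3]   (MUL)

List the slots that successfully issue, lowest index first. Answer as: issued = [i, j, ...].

#0 BR src=r4,r2 dispatched  <A:3 Mu:2 Ld:2 B:0 rd:6 wr:3>
#1 ALU src=r2,r5 dispatched  <A:2 Mu:2 Ld:2 B:0 rd:4 wr:2>
#2 MUL src=r4,r3 dispatched  <A:2 Mu:1 Ld:2 B:0 rd:2 wr:1>
#3 ALU src=r1,r1 held:WAW  <A:2 Mu:1 Ld:2 B:0 rd:2 wr:1>
#4 ALU src=r4,r0 dispatched  <A:1 Mu:1 Ld:2 B:0 rd:0 wr:0>
#5 MEM src=r1,r0 held:RD_PORT  <A:1 Mu:1 Ld:2 B:0 rd:0 wr:0>
#6 MUL src=r1,r3 held:RD_PORT  <A:1 Mu:1 Ld:2 B:0 rd:0 wr:0>

issued = [0, 1, 2, 4]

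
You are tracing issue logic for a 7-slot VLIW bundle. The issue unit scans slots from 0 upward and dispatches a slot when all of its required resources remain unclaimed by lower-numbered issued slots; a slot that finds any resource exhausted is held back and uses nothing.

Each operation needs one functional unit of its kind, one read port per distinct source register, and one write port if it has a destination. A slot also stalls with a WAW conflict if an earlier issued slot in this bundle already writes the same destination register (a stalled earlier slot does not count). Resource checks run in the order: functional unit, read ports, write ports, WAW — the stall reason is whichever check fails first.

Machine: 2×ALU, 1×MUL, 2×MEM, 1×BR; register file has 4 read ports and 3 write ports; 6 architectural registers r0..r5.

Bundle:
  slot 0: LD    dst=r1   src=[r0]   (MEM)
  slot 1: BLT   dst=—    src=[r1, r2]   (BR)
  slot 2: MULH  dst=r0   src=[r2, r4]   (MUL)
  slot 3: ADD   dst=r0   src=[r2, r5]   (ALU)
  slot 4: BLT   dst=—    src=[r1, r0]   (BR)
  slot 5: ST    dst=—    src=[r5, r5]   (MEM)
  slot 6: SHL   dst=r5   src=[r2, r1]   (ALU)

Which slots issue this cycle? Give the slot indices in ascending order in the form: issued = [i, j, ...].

[0] MEM needs rd=1 wr=1: ok; after: ALU=2 MUL=1 MEM=1 BR=1, R=3, W=2
[1] BR needs rd=2 wr=0: ok; after: ALU=2 MUL=1 MEM=1 BR=0, R=1, W=2
[2] MUL needs rd=2 wr=1: RD_PORT; after: ALU=2 MUL=1 MEM=1 BR=0, R=1, W=2
[3] ALU needs rd=2 wr=1: RD_PORT; after: ALU=2 MUL=1 MEM=1 BR=0, R=1, W=2
[4] BR needs rd=2 wr=0: FU; after: ALU=2 MUL=1 MEM=1 BR=0, R=1, W=2
[5] MEM needs rd=1 wr=0: ok; after: ALU=2 MUL=1 MEM=0 BR=0, R=0, W=2
[6] ALU needs rd=2 wr=1: RD_PORT; after: ALU=2 MUL=1 MEM=0 BR=0, R=0, W=2

issued = [0, 1, 5]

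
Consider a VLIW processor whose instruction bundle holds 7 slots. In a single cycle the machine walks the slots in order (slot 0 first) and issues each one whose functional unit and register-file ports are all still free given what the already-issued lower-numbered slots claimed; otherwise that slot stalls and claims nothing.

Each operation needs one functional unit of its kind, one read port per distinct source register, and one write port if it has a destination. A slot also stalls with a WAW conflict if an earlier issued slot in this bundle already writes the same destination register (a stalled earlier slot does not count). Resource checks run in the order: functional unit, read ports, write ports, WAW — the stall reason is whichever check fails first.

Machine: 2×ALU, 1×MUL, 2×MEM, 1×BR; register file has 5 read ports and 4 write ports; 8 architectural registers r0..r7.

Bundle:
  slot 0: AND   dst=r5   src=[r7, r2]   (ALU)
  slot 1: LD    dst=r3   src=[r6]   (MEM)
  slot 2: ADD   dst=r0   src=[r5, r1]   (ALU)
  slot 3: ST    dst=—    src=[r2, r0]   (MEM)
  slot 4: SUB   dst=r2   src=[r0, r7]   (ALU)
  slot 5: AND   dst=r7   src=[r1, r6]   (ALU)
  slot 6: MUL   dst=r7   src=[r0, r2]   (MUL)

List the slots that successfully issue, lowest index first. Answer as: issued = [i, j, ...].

issued = [0, 1, 2]

(0) want 1×ALU +2rd +1wr — yes → AL1|MU1|ME2|BR1|rd3|wr3
(1) want 1×MEM +1rd +1wr — yes → AL1|MU1|ME1|BR1|rd2|wr2
(2) want 1×ALU +2rd +1wr — yes → AL0|MU1|ME1|BR1|rd0|wr1
(3) want 1×MEM +2rd +0wr — RD_PORT → AL0|MU1|ME1|BR1|rd0|wr1
(4) want 1×ALU +2rd +1wr — FU → AL0|MU1|ME1|BR1|rd0|wr1
(5) want 1×ALU +2rd +1wr — FU → AL0|MU1|ME1|BR1|rd0|wr1
(6) want 1×MUL +2rd +1wr — RD_PORT → AL0|MU1|ME1|BR1|rd0|wr1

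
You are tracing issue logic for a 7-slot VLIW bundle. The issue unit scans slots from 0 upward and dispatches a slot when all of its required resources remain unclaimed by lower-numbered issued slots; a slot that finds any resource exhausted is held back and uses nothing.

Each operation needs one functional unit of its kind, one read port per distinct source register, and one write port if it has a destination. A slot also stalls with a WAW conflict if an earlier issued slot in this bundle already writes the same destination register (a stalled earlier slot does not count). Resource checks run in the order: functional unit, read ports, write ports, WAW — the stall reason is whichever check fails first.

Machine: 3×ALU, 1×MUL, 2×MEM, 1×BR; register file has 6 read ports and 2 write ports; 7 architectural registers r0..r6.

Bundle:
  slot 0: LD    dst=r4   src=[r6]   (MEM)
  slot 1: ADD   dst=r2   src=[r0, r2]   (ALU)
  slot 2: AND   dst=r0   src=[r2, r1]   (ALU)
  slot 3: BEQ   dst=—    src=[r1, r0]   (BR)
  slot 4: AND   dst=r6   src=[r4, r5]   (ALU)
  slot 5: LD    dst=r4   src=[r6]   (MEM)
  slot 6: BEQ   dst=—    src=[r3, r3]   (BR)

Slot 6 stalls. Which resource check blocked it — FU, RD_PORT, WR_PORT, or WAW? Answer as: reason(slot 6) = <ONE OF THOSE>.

#0 MEM src=r6 dispatched  <A:3 Mu:1 Ld:1 B:1 rd:5 wr:1>
#1 ALU src=r0,r2 dispatched  <A:2 Mu:1 Ld:1 B:1 rd:3 wr:0>
#2 ALU src=r2,r1 held:WR_PORT  <A:2 Mu:1 Ld:1 B:1 rd:3 wr:0>
#3 BR src=r1,r0 dispatched  <A:2 Mu:1 Ld:1 B:0 rd:1 wr:0>
#4 ALU src=r4,r5 held:RD_PORT  <A:2 Mu:1 Ld:1 B:0 rd:1 wr:0>
#5 MEM src=r6 held:WR_PORT  <A:2 Mu:1 Ld:1 B:0 rd:1 wr:0>
#6 BR src=r3,r3 held:FU  <A:2 Mu:1 Ld:1 B:0 rd:1 wr:0>

reason(slot 6) = FU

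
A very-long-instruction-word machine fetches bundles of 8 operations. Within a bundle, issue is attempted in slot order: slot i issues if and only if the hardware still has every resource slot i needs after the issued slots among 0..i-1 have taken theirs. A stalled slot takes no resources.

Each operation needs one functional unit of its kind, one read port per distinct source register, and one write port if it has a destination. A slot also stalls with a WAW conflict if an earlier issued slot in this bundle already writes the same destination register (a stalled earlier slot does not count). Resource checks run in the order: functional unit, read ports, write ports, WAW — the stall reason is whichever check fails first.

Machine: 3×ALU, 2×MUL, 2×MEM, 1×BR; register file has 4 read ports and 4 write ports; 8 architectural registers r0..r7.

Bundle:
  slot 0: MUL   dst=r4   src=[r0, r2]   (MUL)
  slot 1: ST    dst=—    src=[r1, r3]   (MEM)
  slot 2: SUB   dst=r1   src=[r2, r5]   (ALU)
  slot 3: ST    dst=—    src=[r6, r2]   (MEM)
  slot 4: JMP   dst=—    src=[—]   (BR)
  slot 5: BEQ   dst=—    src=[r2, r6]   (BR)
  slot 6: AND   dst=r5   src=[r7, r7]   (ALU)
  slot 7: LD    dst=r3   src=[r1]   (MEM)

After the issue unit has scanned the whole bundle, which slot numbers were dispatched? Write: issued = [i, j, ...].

  0. MUL→r4 ⇒ go  {3A/1Mu/2Ld/1B | 2r 3w}
  1. MEM ⇒ go  {3A/1Mu/1Ld/1B | 0r 3w}
  2. ALU→r1 ⇒ no(RD_PORT)  {3A/1Mu/1Ld/1B | 0r 3w}
  3. MEM ⇒ no(RD_PORT)  {3A/1Mu/1Ld/1B | 0r 3w}
  4. BR ⇒ go  {3A/1Mu/1Ld/0B | 0r 3w}
  5. BR ⇒ no(FU)  {3A/1Mu/1Ld/0B | 0r 3w}
  6. ALU→r5 ⇒ no(RD_PORT)  {3A/1Mu/1Ld/0B | 0r 3w}
  7. MEM→r3 ⇒ no(RD_PORT)  {3A/1Mu/1Ld/0B | 0r 3w}

issued = [0, 1, 4]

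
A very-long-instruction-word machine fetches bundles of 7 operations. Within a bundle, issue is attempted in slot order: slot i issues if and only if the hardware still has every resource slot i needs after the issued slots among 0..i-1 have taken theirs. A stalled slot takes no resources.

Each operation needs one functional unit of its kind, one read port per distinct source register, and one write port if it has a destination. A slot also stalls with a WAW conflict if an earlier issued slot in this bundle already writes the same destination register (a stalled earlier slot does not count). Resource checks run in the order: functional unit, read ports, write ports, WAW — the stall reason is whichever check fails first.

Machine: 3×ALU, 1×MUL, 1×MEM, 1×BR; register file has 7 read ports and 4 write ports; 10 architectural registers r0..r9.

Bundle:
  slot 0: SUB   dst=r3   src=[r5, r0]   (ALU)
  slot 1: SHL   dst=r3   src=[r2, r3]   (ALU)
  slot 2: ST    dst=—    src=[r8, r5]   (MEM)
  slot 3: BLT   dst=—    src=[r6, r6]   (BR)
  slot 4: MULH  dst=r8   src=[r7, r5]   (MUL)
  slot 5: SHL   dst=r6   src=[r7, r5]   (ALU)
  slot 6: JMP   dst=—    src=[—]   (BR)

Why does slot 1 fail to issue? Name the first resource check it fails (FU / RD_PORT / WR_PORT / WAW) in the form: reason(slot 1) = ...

(0) want 1×ALU +2rd +1wr — yes → AL2|MU1|ME1|BR1|rd5|wr3
(1) want 1×ALU +2rd +1wr — WAW → AL2|MU1|ME1|BR1|rd5|wr3
(2) want 1×MEM +2rd +0wr — yes → AL2|MU1|ME0|BR1|rd3|wr3
(3) want 1×BR +1rd +0wr — yes → AL2|MU1|ME0|BR0|rd2|wr3
(4) want 1×MUL +2rd +1wr — yes → AL2|MU0|ME0|BR0|rd0|wr2
(5) want 1×ALU +2rd +1wr — RD_PORT → AL2|MU0|ME0|BR0|rd0|wr2
(6) want 1×BR +0rd +0wr — FU → AL2|MU0|ME0|BR0|rd0|wr2

reason(slot 1) = WAW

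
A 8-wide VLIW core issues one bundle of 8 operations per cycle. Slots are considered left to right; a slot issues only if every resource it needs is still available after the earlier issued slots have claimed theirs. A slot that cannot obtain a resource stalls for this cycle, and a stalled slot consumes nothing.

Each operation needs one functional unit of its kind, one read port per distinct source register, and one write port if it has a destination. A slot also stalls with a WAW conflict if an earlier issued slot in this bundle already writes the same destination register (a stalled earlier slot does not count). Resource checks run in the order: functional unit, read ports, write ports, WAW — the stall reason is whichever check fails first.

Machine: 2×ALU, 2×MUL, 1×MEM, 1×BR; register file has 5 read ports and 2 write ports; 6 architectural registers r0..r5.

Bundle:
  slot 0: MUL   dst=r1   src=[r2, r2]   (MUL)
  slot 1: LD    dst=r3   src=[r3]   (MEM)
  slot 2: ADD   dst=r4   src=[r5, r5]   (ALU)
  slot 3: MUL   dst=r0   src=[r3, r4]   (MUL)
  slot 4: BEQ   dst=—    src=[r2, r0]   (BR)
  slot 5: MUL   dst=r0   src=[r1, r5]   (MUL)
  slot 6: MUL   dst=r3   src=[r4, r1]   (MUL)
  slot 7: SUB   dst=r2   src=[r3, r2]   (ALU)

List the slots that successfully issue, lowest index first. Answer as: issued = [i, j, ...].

  0. MUL→r1 ⇒ go  {2A/1Mu/1Ld/1B | 4r 1w}
  1. MEM→r3 ⇒ go  {2A/1Mu/0Ld/1B | 3r 0w}
  2. ALU→r4 ⇒ no(WR_PORT)  {2A/1Mu/0Ld/1B | 3r 0w}
  3. MUL→r0 ⇒ no(WR_PORT)  {2A/1Mu/0Ld/1B | 3r 0w}
  4. BR ⇒ go  {2A/1Mu/0Ld/0B | 1r 0w}
  5. MUL→r0 ⇒ no(RD_PORT)  {2A/1Mu/0Ld/0B | 1r 0w}
  6. MUL→r3 ⇒ no(RD_PORT)  {2A/1Mu/0Ld/0B | 1r 0w}
  7. ALU→r2 ⇒ no(RD_PORT)  {2A/1Mu/0Ld/0B | 1r 0w}

issued = [0, 1, 4]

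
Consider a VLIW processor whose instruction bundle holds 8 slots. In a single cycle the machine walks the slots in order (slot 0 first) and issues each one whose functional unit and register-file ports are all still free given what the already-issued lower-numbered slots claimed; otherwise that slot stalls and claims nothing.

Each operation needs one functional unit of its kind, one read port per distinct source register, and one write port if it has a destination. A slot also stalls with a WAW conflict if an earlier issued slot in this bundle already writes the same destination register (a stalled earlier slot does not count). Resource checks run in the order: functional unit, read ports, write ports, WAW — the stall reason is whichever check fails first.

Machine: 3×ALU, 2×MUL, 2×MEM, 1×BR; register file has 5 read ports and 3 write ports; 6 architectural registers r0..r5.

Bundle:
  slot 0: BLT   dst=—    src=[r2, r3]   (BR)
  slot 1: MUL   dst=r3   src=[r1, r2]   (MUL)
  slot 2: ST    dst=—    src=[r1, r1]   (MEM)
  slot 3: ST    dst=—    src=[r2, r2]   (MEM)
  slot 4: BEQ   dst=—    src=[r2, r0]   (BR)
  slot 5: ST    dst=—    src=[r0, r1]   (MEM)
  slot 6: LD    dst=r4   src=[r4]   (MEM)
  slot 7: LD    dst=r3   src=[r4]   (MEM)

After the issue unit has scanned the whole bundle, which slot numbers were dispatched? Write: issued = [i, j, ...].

issued = [0, 1, 2]

slot 0 (BR): ISSUE — free A3,Mu2,Ld2,B0 rp3 wp3
slot 1 (MUL): ISSUE — free A3,Mu1,Ld2,B0 rp1 wp2
slot 2 (MEM): ISSUE — free A3,Mu1,Ld1,B0 rp0 wp2
slot 3 (MEM): stall RD_PORT — free A3,Mu1,Ld1,B0 rp0 wp2
slot 4 (BR): stall FU — free A3,Mu1,Ld1,B0 rp0 wp2
slot 5 (MEM): stall RD_PORT — free A3,Mu1,Ld1,B0 rp0 wp2
slot 6 (MEM): stall RD_PORT — free A3,Mu1,Ld1,B0 rp0 wp2
slot 7 (MEM): stall RD_PORT — free A3,Mu1,Ld1,B0 rp0 wp2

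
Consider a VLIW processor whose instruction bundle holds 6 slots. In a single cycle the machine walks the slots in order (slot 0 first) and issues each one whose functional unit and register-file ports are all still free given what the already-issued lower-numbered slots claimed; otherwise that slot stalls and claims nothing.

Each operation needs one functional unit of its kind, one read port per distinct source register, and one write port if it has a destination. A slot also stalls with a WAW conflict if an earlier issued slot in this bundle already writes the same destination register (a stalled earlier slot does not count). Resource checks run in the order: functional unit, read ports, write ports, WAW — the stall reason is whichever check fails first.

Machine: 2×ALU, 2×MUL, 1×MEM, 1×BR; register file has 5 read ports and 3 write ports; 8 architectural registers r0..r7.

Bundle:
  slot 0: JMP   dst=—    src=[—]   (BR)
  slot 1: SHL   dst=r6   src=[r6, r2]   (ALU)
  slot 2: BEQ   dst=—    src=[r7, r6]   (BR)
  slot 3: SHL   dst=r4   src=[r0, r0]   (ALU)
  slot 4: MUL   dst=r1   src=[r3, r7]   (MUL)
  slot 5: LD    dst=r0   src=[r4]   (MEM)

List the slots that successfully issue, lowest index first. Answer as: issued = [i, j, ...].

(0) want 1×BR +0rd +0wr — yes → AL2|MU2|ME1|BR0|rd5|wr3
(1) want 1×ALU +2rd +1wr — yes → AL1|MU2|ME1|BR0|rd3|wr2
(2) want 1×BR +2rd +0wr — FU → AL1|MU2|ME1|BR0|rd3|wr2
(3) want 1×ALU +1rd +1wr — yes → AL0|MU2|ME1|BR0|rd2|wr1
(4) want 1×MUL +2rd +1wr — yes → AL0|MU1|ME1|BR0|rd0|wr0
(5) want 1×MEM +1rd +1wr — RD_PORT → AL0|MU1|ME1|BR0|rd0|wr0

issued = [0, 1, 3, 4]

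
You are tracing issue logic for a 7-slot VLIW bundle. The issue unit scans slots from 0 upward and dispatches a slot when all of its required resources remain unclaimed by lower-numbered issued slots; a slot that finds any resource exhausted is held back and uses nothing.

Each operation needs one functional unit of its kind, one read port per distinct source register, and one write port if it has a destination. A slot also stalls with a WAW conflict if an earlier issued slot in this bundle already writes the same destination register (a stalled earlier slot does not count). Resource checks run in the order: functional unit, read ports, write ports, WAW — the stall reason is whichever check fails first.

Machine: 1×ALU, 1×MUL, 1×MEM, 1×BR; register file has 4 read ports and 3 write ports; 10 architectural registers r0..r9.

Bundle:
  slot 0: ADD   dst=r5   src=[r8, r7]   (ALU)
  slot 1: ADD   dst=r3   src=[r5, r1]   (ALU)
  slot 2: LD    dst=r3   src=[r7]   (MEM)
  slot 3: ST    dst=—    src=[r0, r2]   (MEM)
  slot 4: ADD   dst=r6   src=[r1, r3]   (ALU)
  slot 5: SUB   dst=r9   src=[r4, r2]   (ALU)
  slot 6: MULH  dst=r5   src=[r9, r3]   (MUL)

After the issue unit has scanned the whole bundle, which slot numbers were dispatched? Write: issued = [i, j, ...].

  0. ALU→r5 ⇒ go  {0A/1Mu/1Ld/1B | 2r 2w}
  1. ALU→r3 ⇒ no(FU)  {0A/1Mu/1Ld/1B | 2r 2w}
  2. MEM→r3 ⇒ go  {0A/1Mu/0Ld/1B | 1r 1w}
  3. MEM ⇒ no(FU)  {0A/1Mu/0Ld/1B | 1r 1w}
  4. ALU→r6 ⇒ no(FU)  {0A/1Mu/0Ld/1B | 1r 1w}
  5. ALU→r9 ⇒ no(FU)  {0A/1Mu/0Ld/1B | 1r 1w}
  6. MUL→r5 ⇒ no(RD_PORT)  {0A/1Mu/0Ld/1B | 1r 1w}

issued = [0, 2]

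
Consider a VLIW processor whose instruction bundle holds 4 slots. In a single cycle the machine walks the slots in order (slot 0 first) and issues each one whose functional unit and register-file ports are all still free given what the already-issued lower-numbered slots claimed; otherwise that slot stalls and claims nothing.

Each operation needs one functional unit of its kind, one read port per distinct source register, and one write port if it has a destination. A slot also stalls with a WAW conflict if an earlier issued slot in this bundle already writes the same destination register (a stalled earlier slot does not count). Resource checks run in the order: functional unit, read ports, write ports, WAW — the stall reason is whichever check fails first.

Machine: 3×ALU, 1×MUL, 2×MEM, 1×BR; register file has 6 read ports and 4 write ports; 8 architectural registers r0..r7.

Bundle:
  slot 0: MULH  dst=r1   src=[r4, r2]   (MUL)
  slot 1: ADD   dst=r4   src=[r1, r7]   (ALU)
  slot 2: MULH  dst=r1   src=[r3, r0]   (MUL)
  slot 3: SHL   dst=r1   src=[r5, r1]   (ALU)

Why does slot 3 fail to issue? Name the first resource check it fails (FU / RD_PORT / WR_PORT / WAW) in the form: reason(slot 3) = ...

[0] MUL needs rd=2 wr=1: ok; after: ALU=3 MUL=0 MEM=2 BR=1, R=4, W=3
[1] ALU needs rd=2 wr=1: ok; after: ALU=2 MUL=0 MEM=2 BR=1, R=2, W=2
[2] MUL needs rd=2 wr=1: FU; after: ALU=2 MUL=0 MEM=2 BR=1, R=2, W=2
[3] ALU needs rd=2 wr=1: WAW; after: ALU=2 MUL=0 MEM=2 BR=1, R=2, W=2

reason(slot 3) = WAW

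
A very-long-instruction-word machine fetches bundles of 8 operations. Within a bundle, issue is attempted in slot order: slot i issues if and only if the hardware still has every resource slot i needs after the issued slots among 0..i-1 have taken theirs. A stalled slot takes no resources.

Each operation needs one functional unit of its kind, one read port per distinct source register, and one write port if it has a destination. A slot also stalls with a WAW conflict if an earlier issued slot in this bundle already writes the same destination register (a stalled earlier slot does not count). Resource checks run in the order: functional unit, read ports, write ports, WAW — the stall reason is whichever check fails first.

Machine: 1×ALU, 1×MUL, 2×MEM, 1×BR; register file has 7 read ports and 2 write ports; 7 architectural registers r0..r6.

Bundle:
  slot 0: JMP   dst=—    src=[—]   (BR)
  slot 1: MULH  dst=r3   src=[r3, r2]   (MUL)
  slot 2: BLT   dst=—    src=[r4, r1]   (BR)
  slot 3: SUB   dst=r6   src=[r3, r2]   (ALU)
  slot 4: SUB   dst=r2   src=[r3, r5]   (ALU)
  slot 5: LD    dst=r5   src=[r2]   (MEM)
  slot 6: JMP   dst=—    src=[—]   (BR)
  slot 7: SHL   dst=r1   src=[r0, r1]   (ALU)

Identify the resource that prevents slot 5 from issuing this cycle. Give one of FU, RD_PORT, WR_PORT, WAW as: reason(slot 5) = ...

reason(slot 5) = WR_PORT

  0. BR ⇒ go  {1A/1Mu/2Ld/0B | 7r 2w}
  1. MUL→r3 ⇒ go  {1A/0Mu/2Ld/0B | 5r 1w}
  2. BR ⇒ no(FU)  {1A/0Mu/2Ld/0B | 5r 1w}
  3. ALU→r6 ⇒ go  {0A/0Mu/2Ld/0B | 3r 0w}
  4. ALU→r2 ⇒ no(FU)  {0A/0Mu/2Ld/0B | 3r 0w}
  5. MEM→r5 ⇒ no(WR_PORT)  {0A/0Mu/2Ld/0B | 3r 0w}
  6. BR ⇒ no(FU)  {0A/0Mu/2Ld/0B | 3r 0w}
  7. ALU→r1 ⇒ no(FU)  {0A/0Mu/2Ld/0B | 3r 0w}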